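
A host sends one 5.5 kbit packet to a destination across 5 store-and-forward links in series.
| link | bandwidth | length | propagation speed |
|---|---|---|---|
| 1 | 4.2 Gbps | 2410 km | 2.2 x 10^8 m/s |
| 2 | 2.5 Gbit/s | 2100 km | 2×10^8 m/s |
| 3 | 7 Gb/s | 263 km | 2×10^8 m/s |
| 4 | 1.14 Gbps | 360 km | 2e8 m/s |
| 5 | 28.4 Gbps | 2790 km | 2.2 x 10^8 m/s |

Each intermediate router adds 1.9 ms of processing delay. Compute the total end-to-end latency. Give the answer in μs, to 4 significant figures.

44860 μs

L = 5500 bits.
Transmission delays (L/R per hop): 1.30952, 2.2, 0.785714, 4.82456, 0.193662 μs; sum = 9.31346 μs.
Propagation delays (d/s per hop): 10954.5, 10500, 1315, 1800, 12681.8 μs; sum = 37251.4 μs.
Processing at 4 router(s): 4 × 1.9 ms = 7600 μs.
End-to-end = 44860 μs.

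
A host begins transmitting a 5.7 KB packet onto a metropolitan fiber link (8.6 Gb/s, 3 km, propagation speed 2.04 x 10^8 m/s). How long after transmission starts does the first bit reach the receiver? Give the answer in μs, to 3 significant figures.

14.7 μs

First bit experiences only propagation delay: d/s = 3000/204000000 = 14.7 μs.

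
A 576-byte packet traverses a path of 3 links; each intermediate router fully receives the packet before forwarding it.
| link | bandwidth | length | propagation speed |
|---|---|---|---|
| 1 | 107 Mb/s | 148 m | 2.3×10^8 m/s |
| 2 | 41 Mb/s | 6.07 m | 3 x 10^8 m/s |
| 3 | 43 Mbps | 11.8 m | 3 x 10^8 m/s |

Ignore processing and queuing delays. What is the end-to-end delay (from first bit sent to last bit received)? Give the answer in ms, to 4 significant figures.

0.2633 ms

L = 576 × 8 = 4608 bits.
Transmission delays (L/R per hop): 0.0430654, 0.11239, 0.107163 ms; sum = 0.262618 ms.
Propagation delays (d/s per hop): 0.000643478, 2.02333e-05, 3.93333e-05 ms; sum = 0.000703045 ms.
End-to-end = 0.2633 ms.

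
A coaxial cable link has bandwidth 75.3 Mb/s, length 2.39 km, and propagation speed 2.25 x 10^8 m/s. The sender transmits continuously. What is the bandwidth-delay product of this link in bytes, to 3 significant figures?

100 bytes

Propagation delay = 2390 / 225000000 = 1.06222e-05 s.
BDP = R × t_prop = 75300000 × 1.06222e-05 = 799.853 bits.
In bytes: 799.853/8 = 100 bytes.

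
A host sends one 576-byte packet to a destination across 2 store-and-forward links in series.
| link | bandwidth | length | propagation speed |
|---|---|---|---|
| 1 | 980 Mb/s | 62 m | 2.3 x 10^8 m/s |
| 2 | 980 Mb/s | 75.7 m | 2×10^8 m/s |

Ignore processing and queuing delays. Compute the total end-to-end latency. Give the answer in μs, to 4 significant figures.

L = 576 × 8 = 4608 bits.
Transmission delay per hop = L/R = 4608/980000000 = 4.70204 μs; 2 hops → 9.40408 μs.
Propagation delays (d/s per hop): 0.269565, 0.3785 μs; sum = 0.648065 μs.
End-to-end = 10.05 μs.

10.05 μs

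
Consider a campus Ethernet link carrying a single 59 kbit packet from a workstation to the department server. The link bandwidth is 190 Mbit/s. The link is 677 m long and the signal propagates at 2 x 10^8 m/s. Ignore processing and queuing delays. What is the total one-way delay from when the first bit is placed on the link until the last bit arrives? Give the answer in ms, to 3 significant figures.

0.314 ms

L = 59000 bits.
Transmission delay = L/R = 59000 / 190000000 = 0.310526 ms.
Propagation delay = d/s = 677 m / 200000000 m/s = 0.003385 ms.
Total = 0.314 ms.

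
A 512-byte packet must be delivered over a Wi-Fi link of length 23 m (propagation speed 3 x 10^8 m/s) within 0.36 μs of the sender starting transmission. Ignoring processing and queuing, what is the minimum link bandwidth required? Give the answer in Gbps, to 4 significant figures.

14.46 Gbps

L = 4096 bits.
Propagation delay = 23 / 300000000 = 0.0766667 μs.
Transmission budget = 0.36 − 0.0766667 = 0.283333 μs.
R ≥ L / t_tx = 4096 bits / 2.83333e-07 s = 14.46 Gbps.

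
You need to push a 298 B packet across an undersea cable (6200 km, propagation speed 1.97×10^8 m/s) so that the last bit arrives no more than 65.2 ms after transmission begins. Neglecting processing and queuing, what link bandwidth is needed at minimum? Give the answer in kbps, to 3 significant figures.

L = 2384 bits.
Propagation delay = 6200000 / 197000000 = 31.4721 ms.
Transmission budget = 65.2 − 31.4721 = 33.7279 ms.
R ≥ L / t_tx = 2384 bits / 0.0337279 s = 70.7 kbps.

70.7 kbps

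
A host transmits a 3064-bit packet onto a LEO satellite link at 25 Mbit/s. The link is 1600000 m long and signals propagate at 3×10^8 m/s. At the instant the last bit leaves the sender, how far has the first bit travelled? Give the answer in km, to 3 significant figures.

t_tx = L/R = 3064/25000000 = 0.00012256 s.
Distance = s × t_tx = 300000000 × 0.00012256 = 36.8 km.

36.8 km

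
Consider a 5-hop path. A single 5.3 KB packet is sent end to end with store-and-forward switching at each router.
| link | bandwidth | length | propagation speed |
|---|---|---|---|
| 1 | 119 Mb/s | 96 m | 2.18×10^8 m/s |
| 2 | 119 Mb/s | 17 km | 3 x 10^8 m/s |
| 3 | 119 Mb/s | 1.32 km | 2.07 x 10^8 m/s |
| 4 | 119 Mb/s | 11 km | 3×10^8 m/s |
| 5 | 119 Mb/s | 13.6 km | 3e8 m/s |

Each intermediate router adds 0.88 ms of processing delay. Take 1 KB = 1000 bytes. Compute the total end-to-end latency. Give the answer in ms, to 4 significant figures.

L = 42400 bits.
Transmission delay per hop = L/R = 42400/119000000 = 0.356303 ms; 5 hops → 1.78151 ms.
Propagation delays (d/s per hop): 0.000440367, 0.0566667, 0.00637681, 0.0366667, 0.0453333 ms; sum = 0.145484 ms.
Processing at 4 router(s): 4 × 0.88 ms = 3.52 ms.
End-to-end = 5.447 ms.

5.447 ms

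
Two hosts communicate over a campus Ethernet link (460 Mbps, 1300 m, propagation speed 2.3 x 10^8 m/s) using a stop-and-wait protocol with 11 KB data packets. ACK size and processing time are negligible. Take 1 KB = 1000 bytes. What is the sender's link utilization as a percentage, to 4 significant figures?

94.42 %

t_tx = L/R = 88000/460000000 = 0.000191304 s.
t_prop = 1300/2.3e+08 = 5.65217e-06 s; RTT = 1.13043e-05 s.
Cycle = t_tx + RTT = 0.000202609 s.
Utilization = t_tx / cycle = 0.000191304/0.000202609 = 94.42 %.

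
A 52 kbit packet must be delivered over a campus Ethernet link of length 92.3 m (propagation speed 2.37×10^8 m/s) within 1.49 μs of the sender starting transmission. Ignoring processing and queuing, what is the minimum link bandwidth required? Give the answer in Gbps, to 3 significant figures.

Propagation delay = 92.3 / 237000000 = 0.389451 μs.
Transmission budget = 1.49 − 0.389451 = 1.10055 μs.
R ≥ L / t_tx = 52000 bits / 1.10055e-06 s = 47.2 Gbps.

47.2 Gbps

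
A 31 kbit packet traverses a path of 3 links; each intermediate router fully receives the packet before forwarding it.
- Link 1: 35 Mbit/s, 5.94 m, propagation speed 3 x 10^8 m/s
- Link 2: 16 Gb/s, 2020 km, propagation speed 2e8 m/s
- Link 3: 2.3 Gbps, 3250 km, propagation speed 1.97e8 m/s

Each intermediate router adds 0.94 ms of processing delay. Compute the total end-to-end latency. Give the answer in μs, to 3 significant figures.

29400 μs

L = 31000 bits.
Transmission delays (L/R per hop): 885.714, 1.9375, 13.4783 μs; sum = 901.13 μs.
Propagation delays (d/s per hop): 0.0198, 10100, 16497.5 μs; sum = 26597.5 μs.
Processing at 2 router(s): 2 × 0.94 ms = 1880 μs.
End-to-end = 29400 μs.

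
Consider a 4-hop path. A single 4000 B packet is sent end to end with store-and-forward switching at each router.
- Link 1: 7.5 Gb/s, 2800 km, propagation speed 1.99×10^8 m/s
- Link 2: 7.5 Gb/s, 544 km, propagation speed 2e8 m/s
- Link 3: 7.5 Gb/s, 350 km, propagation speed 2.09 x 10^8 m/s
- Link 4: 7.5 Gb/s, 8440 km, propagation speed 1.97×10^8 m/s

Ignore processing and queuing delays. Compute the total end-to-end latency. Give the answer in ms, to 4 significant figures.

61.32 ms

L = 4000 × 8 = 32000 bits.
Transmission delay per hop = L/R = 32000/7500000000 = 0.00426667 ms; 4 hops → 0.0170667 ms.
Propagation delays (d/s per hop): 14.0704, 2.72, 1.67464, 42.8426 ms; sum = 61.3076 ms.
End-to-end = 61.32 ms.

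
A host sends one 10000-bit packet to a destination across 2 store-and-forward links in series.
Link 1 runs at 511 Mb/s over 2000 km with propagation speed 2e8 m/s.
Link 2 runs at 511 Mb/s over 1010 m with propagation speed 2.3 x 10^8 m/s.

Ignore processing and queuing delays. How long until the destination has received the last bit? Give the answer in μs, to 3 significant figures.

Transmission delay per hop = L/R = 10000/511000000 = 19.5695 μs; 2 hops → 39.1389 μs.
Propagation delays (d/s per hop): 10000, 4.3913 μs; sum = 10004.4 μs.
End-to-end = 10000 μs.

10000 μs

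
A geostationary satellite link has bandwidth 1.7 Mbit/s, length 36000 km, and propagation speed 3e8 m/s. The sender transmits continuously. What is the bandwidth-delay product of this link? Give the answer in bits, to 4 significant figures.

204000 bits

Propagation delay = 36000000 / 300000000 = 0.12 s.
BDP = R × t_prop = 1700000 × 0.12 = 204000 bits.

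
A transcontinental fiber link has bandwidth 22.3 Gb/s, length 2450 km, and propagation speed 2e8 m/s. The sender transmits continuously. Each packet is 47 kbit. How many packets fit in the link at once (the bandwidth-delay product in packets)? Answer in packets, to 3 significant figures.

Propagation delay = 2450000 / 200000000 = 0.01225 s.
BDP = R × t_prop = 22300000000 × 0.01225 = 273175000 bits.
In packets of 47000 bits: 5810 packets.

5810 packets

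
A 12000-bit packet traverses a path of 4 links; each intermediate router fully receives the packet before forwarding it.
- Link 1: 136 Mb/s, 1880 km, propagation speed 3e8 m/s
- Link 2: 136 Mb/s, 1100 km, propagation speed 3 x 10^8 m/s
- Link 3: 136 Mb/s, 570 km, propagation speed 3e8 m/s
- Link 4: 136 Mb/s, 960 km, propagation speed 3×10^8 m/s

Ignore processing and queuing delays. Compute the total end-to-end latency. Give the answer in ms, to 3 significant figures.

Transmission delay per hop = L/R = 12000/136000000 = 0.0882353 ms; 4 hops → 0.352941 ms.
Propagation delays (d/s per hop): 6.26667, 3.66667, 1.9, 3.2 ms; sum = 15.0333 ms.
End-to-end = 15.4 ms.

15.4 ms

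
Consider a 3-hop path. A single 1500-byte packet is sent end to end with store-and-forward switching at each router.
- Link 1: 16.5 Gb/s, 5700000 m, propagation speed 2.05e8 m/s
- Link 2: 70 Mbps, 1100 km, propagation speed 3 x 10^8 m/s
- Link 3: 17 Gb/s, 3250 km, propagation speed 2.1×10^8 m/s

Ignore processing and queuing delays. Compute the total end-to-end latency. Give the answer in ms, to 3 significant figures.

L = 1500 × 8 = 12000 bits.
Transmission delays (L/R per hop): 0.000727273, 0.171429, 0.000705882 ms; sum = 0.172862 ms.
Propagation delays (d/s per hop): 27.8049, 3.66667, 15.4762 ms; sum = 46.9477 ms.
End-to-end = 47.1 ms.

47.1 ms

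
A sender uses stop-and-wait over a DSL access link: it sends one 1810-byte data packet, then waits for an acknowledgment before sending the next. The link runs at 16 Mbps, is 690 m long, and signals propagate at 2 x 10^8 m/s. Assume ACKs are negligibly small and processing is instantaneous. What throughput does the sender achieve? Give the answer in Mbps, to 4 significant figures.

15.88 Mbps

t_tx = L/R = 14480/16000000 = 0.000905 s.
t_prop = 690/200000000 = 3.45e-06 s; RTT = 6.9e-06 s.
Cycle = t_tx + RTT = 0.0009119 s.
Throughput = L / cycle = 14480 / 0.0009119 = 15.88 Mbps.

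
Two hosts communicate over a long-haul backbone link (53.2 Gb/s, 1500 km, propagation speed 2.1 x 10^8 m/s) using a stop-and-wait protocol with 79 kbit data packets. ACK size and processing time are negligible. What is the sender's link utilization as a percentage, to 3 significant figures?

0.0104 %

t_tx = L/R = 79000/53200000000 = 1.48496e-06 s.
t_prop = 1500000/210000000 = 0.00714286 s; RTT = 0.0142857 s.
Cycle = t_tx + RTT = 0.0142872 s.
Utilization = t_tx / cycle = 1.48496e-06/0.0142872 = 0.0104 %.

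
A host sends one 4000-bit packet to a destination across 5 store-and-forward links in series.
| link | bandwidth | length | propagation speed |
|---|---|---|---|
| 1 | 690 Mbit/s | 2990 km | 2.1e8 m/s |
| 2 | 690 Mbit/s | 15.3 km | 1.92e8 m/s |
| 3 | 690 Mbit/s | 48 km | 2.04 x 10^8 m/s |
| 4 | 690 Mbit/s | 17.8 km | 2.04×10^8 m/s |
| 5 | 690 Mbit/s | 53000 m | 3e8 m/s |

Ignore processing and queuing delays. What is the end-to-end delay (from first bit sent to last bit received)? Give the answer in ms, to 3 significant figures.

14.8 ms

Transmission delay per hop = L/R = 4000/690000000 = 0.0057971 ms; 5 hops → 0.0289855 ms.
Propagation delays (d/s per hop): 14.2381, 0.0796875, 0.235294, 0.0872549, 0.176667 ms; sum = 14.817 ms.
End-to-end = 14.8 ms.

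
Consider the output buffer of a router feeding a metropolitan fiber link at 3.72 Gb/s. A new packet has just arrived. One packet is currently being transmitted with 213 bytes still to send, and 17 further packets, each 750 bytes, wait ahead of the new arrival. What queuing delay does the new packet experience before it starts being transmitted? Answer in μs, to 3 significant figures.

27.9 μs

Each queued packet: L/R = 6000/3720000000 = 1.6129 μs.
17 queued → 27.4194 μs.
Plus remaining 1704 bits of current packet: 0.458065 μs.
Queuing delay = 27.9 μs.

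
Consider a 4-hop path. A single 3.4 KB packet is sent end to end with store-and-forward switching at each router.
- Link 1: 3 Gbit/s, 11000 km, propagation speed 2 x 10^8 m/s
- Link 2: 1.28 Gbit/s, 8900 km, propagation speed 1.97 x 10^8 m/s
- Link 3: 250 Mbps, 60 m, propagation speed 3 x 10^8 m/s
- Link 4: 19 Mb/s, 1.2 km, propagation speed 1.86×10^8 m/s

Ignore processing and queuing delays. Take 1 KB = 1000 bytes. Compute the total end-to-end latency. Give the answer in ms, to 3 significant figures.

102 ms

L = 27200 bits.
Transmission delays (L/R per hop): 0.00906667, 0.02125, 0.1088, 1.43158 ms; sum = 1.5707 ms.
Propagation delays (d/s per hop): 55, 45.1777, 0.0002, 0.00645161 ms; sum = 100.184 ms.
End-to-end = 102 ms.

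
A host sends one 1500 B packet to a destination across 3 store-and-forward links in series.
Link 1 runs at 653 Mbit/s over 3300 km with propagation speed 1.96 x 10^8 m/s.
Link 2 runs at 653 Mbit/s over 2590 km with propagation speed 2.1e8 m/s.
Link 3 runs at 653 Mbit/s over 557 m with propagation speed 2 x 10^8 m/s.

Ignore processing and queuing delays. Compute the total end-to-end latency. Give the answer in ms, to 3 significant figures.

29.2 ms

L = 1500 × 8 = 12000 bits.
Transmission delay per hop = L/R = 12000/653000000 = 0.0183767 ms; 3 hops → 0.0551302 ms.
Propagation delays (d/s per hop): 16.8367, 12.3333, 0.002785 ms; sum = 29.1729 ms.
End-to-end = 29.2 ms.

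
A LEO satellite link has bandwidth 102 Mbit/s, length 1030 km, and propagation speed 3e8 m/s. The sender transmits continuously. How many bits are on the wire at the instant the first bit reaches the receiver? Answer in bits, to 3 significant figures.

Propagation delay = 1030000 / 300000000 = 0.00343333 s.
BDP = R × t_prop = 102000000 × 0.00343333 = 350200 bits.

350000 bits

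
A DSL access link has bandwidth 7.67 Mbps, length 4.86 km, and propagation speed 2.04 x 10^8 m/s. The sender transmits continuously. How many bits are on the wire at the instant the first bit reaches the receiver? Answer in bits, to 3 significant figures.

183 bits

Propagation delay = 4860 / 204000000 = 2.38235e-05 s.
BDP = R × t_prop = 7670000 × 2.38235e-05 = 182.726 bits.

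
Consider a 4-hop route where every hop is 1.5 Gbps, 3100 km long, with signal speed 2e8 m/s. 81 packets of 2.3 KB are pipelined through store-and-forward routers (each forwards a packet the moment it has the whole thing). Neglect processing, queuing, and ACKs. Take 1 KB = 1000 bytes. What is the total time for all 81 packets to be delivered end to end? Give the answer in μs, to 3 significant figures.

Per-hop transmission t_tx = L/R = 18400/1500000000 = 12.2667 μs.
Per-hop propagation t_prop = 3100000/200000000 = 15500 μs.
Pipeline fill: first packet needs 4·t_tx to clear all hops; remaining 80 packets each add one t_tx.
Total = (4+81-1)·t_tx + 4·t_prop = 84·12.2667 + 4·15500 = 63000 μs.

63000 μs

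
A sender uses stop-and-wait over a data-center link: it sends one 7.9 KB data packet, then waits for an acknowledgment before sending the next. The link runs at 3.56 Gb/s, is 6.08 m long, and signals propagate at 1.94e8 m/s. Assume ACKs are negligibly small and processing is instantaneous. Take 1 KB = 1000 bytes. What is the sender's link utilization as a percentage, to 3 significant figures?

t_tx = L/R = 63200/3560000000 = 1.77528e-05 s.
t_prop = 6.08/194000000 = 3.13402e-08 s; RTT = 6.26804e-08 s.
Cycle = t_tx + RTT = 1.78155e-05 s.
Utilization = t_tx / cycle = 1.77528e-05/1.78155e-05 = 99.6 %.

99.6 %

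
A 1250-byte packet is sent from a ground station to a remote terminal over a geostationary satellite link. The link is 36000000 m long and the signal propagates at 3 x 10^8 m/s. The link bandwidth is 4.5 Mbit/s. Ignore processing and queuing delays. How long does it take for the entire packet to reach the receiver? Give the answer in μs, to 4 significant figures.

122200 μs

L = 1250 × 8 = 10000 bits.
Transmission delay = L/R = 10000 / 4500000 = 2222.22 μs.
Propagation delay = d/s = 36000000 m / 300000000 m/s = 120000 μs.
Total = 122200 μs.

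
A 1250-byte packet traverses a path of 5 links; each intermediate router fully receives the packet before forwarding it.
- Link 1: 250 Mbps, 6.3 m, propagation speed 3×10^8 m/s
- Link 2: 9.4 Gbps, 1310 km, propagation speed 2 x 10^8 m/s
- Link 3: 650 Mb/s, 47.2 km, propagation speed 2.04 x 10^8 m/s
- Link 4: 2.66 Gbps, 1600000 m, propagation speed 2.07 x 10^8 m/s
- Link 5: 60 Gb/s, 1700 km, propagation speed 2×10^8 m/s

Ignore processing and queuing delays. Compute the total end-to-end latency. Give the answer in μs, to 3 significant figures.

L = 1250 × 8 = 10000 bits.
Transmission delays (L/R per hop): 40, 1.06383, 15.3846, 3.7594, 0.166667 μs; sum = 60.3745 μs.
Propagation delays (d/s per hop): 0.021, 6550, 231.373, 7729.47, 8500 μs; sum = 23010.9 μs.
End-to-end = 23100 μs.

23100 μs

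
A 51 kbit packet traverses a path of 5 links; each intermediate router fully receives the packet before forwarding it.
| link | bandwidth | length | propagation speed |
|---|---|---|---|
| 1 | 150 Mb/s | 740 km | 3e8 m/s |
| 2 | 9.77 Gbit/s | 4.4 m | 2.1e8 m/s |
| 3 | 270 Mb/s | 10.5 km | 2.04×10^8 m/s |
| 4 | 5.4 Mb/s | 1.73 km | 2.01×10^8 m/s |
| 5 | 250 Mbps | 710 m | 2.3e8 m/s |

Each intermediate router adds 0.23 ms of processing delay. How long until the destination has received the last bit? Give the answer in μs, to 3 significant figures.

13600 μs

L = 51000 bits.
Transmission delays (L/R per hop): 340, 5.22006, 188.889, 9444.44, 204 μs; sum = 10182.6 μs.
Propagation delays (d/s per hop): 2466.67, 0.0209524, 51.4706, 8.60697, 3.08696 μs; sum = 2529.85 μs.
Processing at 4 router(s): 4 × 0.23 ms = 920 μs.
End-to-end = 13600 μs.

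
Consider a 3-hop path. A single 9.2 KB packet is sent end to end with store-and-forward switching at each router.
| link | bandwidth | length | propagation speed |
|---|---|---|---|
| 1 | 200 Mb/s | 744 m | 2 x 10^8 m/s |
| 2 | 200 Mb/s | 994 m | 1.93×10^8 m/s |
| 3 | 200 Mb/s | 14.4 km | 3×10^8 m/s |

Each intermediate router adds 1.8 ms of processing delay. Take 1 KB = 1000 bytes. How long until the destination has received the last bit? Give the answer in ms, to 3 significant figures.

L = 73600 bits.
Transmission delay per hop = L/R = 73600/200000000 = 0.368 ms; 3 hops → 1.104 ms.
Propagation delays (d/s per hop): 0.00372, 0.00515026, 0.048 ms; sum = 0.0568703 ms.
Processing at 2 router(s): 2 × 1.8 ms = 3.6 ms.
End-to-end = 4.76 ms.

4.76 ms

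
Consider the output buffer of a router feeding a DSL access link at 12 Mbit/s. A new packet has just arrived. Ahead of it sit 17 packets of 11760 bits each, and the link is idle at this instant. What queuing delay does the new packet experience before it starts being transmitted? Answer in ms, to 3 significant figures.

16.7 ms

Each queued packet: L/R = 11760/12000000 = 0.98 ms.
17 queued → 16.66 ms.
Queuing delay = 16.7 ms.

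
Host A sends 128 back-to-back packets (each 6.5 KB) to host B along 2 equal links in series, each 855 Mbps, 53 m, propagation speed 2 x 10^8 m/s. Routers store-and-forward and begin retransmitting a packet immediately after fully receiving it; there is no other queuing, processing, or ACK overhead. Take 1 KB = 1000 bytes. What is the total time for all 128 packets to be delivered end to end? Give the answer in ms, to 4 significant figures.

7.846 ms

Per-hop transmission t_tx = L/R = 52000/855000000 = 0.0608187 ms.
Per-hop propagation t_prop = 53/200000000 = 0.000265 ms.
Pipeline fill: first packet needs 2·t_tx to clear all hops; remaining 127 packets each add one t_tx.
Total = (2+128-1)·t_tx + 2·t_prop = 129·0.0608187 + 2·0.000265 = 7.846 ms.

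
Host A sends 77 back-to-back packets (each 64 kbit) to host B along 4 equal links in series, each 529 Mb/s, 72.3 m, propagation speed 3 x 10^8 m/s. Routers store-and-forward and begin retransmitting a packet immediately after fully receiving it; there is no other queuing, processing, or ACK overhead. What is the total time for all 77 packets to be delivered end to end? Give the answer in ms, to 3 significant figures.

Per-hop transmission t_tx = L/R = 64000/529000000 = 0.120983 ms.
Per-hop propagation t_prop = 72.3/300000000 = 0.000241 ms.
Pipeline fill: first packet needs 4·t_tx to clear all hops; remaining 76 packets each add one t_tx.
Total = (4+77-1)·t_tx + 4·t_prop = 80·0.120983 + 4·0.000241 = 9.68 ms.

9.68 ms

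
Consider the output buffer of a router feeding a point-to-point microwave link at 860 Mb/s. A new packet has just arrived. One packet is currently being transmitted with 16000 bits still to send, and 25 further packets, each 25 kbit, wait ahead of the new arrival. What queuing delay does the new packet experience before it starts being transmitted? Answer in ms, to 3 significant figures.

Each queued packet: L/R = 25000/860000000 = 0.0290698 ms.
25 queued → 0.726744 ms.
Plus remaining 16000 bits of current packet: 0.0186047 ms.
Queuing delay = 0.745 ms.

0.745 ms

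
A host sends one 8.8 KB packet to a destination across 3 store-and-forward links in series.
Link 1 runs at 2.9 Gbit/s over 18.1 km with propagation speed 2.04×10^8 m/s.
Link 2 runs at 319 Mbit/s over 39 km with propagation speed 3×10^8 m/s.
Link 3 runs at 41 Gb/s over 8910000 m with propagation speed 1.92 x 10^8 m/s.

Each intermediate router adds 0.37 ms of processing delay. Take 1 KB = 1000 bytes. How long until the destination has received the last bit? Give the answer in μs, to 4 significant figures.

L = 70400 bits.
Transmission delays (L/R per hop): 24.2759, 220.69, 1.71707 μs; sum = 246.683 μs.
Propagation delays (d/s per hop): 88.7255, 130, 46406.3 μs; sum = 46625 μs.
Processing at 2 router(s): 2 × 0.37 ms = 740 μs.
End-to-end = 47610 μs.

47610 μs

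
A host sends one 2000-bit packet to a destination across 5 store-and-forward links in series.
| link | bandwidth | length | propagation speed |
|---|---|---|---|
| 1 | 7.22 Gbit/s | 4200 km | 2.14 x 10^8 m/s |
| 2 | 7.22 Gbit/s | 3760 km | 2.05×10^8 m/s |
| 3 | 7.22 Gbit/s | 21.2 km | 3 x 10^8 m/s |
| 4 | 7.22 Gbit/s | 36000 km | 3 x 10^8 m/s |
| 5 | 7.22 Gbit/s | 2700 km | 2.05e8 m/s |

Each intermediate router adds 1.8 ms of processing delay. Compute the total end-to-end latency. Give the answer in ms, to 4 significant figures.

178.4 ms

Transmission delay per hop = L/R = 2000/7220000000 = 0.000277008 ms; 5 hops → 0.00138504 ms.
Propagation delays (d/s per hop): 19.6262, 18.3415, 0.0706667, 120, 13.1707 ms; sum = 171.209 ms.
Processing at 4 router(s): 4 × 1.8 ms = 7.2 ms.
End-to-end = 178.4 ms.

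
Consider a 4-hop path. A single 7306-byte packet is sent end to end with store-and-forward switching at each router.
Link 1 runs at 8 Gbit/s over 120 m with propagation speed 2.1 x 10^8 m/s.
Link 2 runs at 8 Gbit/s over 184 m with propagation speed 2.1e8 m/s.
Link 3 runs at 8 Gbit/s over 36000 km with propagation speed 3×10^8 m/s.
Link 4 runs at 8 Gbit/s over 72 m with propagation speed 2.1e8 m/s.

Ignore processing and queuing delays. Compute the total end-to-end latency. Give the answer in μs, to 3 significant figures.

L = 7306 × 8 = 58448 bits.
Transmission delay per hop = L/R = 58448/8000000000 = 7.306 μs; 4 hops → 29.224 μs.
Propagation delays (d/s per hop): 0.571429, 0.87619, 120000, 0.342857 μs; sum = 120002 μs.
End-to-end = 120000 μs.

120000 μs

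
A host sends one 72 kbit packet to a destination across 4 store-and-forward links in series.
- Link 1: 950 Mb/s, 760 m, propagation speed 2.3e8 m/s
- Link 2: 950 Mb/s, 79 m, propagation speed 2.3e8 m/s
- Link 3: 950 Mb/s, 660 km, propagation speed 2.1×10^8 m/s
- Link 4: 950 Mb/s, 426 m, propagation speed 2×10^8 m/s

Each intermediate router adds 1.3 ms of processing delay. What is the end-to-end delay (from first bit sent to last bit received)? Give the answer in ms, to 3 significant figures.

L = 72000 bits.
Transmission delay per hop = L/R = 72000/950000000 = 0.0757895 ms; 4 hops → 0.303158 ms.
Propagation delays (d/s per hop): 0.00330435, 0.000343478, 3.14286, 0.00213 ms; sum = 3.14863 ms.
Processing at 3 router(s): 3 × 1.3 ms = 3.9 ms.
End-to-end = 7.35 ms.

7.35 ms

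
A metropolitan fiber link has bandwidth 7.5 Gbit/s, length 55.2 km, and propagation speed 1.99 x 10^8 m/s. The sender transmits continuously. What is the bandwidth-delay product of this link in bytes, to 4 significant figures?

260100 bytes

Propagation delay = 55200 / 199000000 = 0.000277387 s.
BDP = R × t_prop = 7500000000 × 0.000277387 = 2080400 bits.
In bytes: 2080400/8 = 260100 bytes.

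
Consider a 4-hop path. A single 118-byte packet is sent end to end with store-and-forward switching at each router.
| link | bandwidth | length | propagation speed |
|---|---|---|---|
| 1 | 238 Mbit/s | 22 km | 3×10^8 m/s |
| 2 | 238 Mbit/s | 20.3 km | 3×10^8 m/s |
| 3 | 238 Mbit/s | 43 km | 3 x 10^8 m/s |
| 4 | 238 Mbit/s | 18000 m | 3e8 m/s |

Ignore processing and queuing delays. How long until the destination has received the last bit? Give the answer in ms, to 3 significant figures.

L = 118 × 8 = 944 bits.
Transmission delay per hop = L/R = 944/238000000 = 0.00396639 ms; 4 hops → 0.0158655 ms.
Propagation delays (d/s per hop): 0.0733333, 0.0676667, 0.143333, 0.06 ms; sum = 0.344333 ms.
End-to-end = 0.360 ms.

0.360 ms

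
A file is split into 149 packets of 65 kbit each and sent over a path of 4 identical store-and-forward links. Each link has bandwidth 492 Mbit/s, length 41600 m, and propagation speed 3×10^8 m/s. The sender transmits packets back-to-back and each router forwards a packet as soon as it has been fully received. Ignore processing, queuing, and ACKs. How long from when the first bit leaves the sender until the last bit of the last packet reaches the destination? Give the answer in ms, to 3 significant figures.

20.6 ms

Per-hop transmission t_tx = L/R = 65000/492000000 = 0.132114 ms.
Per-hop propagation t_prop = 41600/300000000 = 0.138667 ms.
Pipeline fill: first packet needs 4·t_tx to clear all hops; remaining 148 packets each add one t_tx.
Total = (4+149-1)·t_tx + 4·t_prop = 152·0.132114 + 4·0.138667 = 20.6 ms.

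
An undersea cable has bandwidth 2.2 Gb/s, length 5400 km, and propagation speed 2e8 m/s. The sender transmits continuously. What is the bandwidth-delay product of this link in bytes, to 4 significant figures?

7425000 bytes

Propagation delay = 5400000 / 200000000 = 0.027 s.
BDP = R × t_prop = 2200000000 × 0.027 = 59400000 bits.
In bytes: 59400000/8 = 7425000 bytes.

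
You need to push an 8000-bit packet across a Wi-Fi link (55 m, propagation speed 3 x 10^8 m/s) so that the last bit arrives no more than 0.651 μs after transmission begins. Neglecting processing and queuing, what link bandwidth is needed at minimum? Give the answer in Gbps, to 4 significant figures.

Propagation delay = 55 / 300000000 = 0.183333 μs.
Transmission budget = 0.651 − 0.183333 = 0.467667 μs.
R ≥ L / t_tx = 8000 bits / 4.67667e-07 s = 17.11 Gbps.

17.11 Gbps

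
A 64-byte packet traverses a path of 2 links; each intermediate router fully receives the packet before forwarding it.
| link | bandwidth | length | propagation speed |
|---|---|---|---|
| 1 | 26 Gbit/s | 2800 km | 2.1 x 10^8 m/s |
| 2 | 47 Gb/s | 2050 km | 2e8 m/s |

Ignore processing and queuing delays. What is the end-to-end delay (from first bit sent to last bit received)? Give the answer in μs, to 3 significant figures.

L = 64 × 8 = 512 bits.
Transmission delays (L/R per hop): 0.0196923, 0.0108936 μs; sum = 0.0305859 μs.
Propagation delays (d/s per hop): 13333.3, 10250 μs; sum = 23583.3 μs.
End-to-end = 23600 μs.

23600 μs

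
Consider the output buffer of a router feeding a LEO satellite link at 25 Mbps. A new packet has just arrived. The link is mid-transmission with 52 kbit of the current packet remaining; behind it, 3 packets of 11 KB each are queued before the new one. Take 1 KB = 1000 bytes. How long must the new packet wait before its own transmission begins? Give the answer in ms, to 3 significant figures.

12.6 ms

Each queued packet: L/R = 88000/25000000 = 3.52 ms.
3 queued → 10.56 ms.
Plus remaining 52000 bits of current packet: 2.08 ms.
Queuing delay = 12.6 ms.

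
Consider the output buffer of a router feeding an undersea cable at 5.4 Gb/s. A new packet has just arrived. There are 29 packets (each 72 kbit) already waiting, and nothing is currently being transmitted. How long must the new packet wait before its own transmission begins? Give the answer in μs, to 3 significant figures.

387 μs

Each queued packet: L/R = 72000/5400000000 = 13.3333 μs.
29 queued → 386.667 μs.
Queuing delay = 387 μs.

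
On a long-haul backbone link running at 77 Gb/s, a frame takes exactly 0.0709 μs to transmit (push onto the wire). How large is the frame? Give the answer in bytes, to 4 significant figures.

682.4 bytes

L = R × t_tx = 77000000000 b/s × 7.09e-08 s = 5459.3 bits.
In bytes: 5459.3 / 8 = 682.4 bytes.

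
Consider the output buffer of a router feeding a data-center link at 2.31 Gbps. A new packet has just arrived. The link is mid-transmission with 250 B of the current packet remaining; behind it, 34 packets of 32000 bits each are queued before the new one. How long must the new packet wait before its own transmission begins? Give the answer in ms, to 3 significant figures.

Each queued packet: L/R = 32000/2310000000 = 0.0138528 ms.
34 queued → 0.470996 ms.
Plus remaining 2000 bits of current packet: 0.000865801 ms.
Queuing delay = 0.472 ms.

0.472 ms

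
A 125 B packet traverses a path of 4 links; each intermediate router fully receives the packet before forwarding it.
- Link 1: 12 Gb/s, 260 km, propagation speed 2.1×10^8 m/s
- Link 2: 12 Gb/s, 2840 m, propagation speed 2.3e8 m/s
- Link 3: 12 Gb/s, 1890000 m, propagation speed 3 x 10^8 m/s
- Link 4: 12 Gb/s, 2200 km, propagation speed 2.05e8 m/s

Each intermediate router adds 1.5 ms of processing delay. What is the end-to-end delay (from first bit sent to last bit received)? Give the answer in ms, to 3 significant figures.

22.8 ms

L = 125 × 8 = 1000 bits.
Transmission delay per hop = L/R = 1000/12000000000 = 8.33333e-05 ms; 4 hops → 0.000333333 ms.
Propagation delays (d/s per hop): 1.2381, 0.0123478, 6.3, 10.7317 ms; sum = 18.2822 ms.
Processing at 3 router(s): 3 × 1.5 ms = 4.5 ms.
End-to-end = 22.8 ms.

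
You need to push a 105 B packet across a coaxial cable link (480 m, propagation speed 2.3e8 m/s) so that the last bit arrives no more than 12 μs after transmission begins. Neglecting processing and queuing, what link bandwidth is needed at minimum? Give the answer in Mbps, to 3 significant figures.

L = 840 bits.
Propagation delay = 480 / 2.3e+08 = 2.08696 μs.
Transmission budget = 12 − 2.08696 = 9.91304 μs.
R ≥ L / t_tx = 840 bits / 9.91304e-06 s = 84.7 Mbps.

84.7 Mbps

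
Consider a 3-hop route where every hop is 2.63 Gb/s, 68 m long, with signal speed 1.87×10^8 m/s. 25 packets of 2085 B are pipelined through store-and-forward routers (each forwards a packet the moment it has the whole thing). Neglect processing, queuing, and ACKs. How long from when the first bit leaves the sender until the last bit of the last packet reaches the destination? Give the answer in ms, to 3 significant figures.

Per-hop transmission t_tx = L/R = 16680/2630000000 = 0.00634221 ms.
Per-hop propagation t_prop = 68/187000000 = 0.000363636 ms.
Pipeline fill: first packet needs 3·t_tx to clear all hops; remaining 24 packets each add one t_tx.
Total = (3+25-1)·t_tx + 3·t_prop = 27·0.00634221 + 3·0.000363636 = 0.172 ms.

0.172 ms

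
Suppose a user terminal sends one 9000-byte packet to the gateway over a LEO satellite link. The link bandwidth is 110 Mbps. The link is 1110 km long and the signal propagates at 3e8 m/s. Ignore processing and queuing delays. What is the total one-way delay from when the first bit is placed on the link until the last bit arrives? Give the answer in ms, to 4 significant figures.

L = 9000 × 8 = 72000 bits.
Transmission delay = L/R = 72000 / 110000000 = 0.654545 ms.
Propagation delay = d/s = 1110000 m / 300000000 m/s = 3.7 ms.
Total = 4.355 ms.

4.355 ms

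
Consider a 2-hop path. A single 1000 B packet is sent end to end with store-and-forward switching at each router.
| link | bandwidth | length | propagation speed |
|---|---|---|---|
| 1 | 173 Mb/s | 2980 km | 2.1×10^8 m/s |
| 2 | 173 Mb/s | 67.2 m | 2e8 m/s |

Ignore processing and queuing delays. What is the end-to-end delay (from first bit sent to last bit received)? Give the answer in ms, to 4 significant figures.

L = 1000 × 8 = 8000 bits.
Transmission delay per hop = L/R = 8000/173000000 = 0.0462428 ms; 2 hops → 0.0924855 ms.
Propagation delays (d/s per hop): 14.1905, 0.000336 ms; sum = 14.1908 ms.
End-to-end = 14.28 ms.

14.28 ms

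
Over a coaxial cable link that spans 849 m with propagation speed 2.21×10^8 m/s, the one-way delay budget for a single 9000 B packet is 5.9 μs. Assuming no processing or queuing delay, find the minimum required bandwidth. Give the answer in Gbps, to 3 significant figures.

35.0 Gbps

L = 72000 bits.
Propagation delay = 849 / 221000000 = 3.84163 μs.
Transmission budget = 5.9 − 3.84163 = 2.05837 μs.
R ≥ L / t_tx = 72000 bits / 2.05837e-06 s = 35.0 Gbps.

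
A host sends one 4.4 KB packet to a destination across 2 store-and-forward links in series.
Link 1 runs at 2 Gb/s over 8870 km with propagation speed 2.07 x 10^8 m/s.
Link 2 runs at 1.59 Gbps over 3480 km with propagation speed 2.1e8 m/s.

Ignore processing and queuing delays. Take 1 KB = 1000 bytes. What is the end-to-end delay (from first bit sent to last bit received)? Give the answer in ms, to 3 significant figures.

59.5 ms

L = 35200 bits.
Transmission delays (L/R per hop): 0.0176, 0.0221384 ms; sum = 0.0397384 ms.
Propagation delays (d/s per hop): 42.8502, 16.5714 ms; sum = 59.4217 ms.
End-to-end = 59.5 ms.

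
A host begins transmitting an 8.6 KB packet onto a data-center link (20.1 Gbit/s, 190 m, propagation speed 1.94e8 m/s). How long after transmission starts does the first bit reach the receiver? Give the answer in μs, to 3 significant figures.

0.979 μs

First bit experiences only propagation delay: d/s = 190/194000000 = 0.979 μs.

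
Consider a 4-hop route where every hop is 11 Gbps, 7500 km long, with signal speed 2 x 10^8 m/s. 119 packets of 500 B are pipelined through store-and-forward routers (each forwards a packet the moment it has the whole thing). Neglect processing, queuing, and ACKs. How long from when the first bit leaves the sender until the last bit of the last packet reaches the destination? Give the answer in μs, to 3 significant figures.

150000 μs

Per-hop transmission t_tx = L/R = 4000/11000000000 = 0.363636 μs.
Per-hop propagation t_prop = 7500000/200000000 = 37500 μs.
Pipeline fill: first packet needs 4·t_tx to clear all hops; remaining 118 packets each add one t_tx.
Total = (4+119-1)·t_tx + 4·t_prop = 122·0.363636 + 4·37500 = 150000 μs.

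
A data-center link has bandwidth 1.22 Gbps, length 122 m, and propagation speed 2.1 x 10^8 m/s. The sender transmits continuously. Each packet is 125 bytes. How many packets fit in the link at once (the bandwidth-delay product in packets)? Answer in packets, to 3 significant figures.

0.709 packets

Propagation delay = 122 / 210000000 = 5.80952e-07 s.
BDP = R × t_prop = 1220000000 × 5.80952e-07 = 708.762 bits.
In packets of 1000 bits: 0.709 packets.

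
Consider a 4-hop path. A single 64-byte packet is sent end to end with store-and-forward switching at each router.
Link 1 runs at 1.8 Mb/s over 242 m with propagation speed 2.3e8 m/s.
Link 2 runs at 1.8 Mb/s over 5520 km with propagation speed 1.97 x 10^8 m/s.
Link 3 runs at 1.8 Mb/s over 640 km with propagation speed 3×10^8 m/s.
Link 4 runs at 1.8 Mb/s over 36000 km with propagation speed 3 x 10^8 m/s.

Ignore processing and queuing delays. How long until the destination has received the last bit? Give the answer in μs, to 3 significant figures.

151000 μs

L = 64 × 8 = 512 bits.
Transmission delay per hop = L/R = 512/1800000 = 284.444 μs; 4 hops → 1137.78 μs.
Propagation delays (d/s per hop): 1.05217, 28020.3, 2133.33, 120000 μs; sum = 150155 μs.
End-to-end = 151000 μs.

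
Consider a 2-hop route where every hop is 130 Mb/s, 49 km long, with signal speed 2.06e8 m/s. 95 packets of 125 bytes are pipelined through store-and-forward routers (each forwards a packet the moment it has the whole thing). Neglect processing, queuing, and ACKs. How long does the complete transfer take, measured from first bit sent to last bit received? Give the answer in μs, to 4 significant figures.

Per-hop transmission t_tx = L/R = 1000/130000000 = 7.69231 μs.
Per-hop propagation t_prop = 49000/206000000 = 237.864 μs.
Pipeline fill: first packet needs 2·t_tx to clear all hops; remaining 94 packets each add one t_tx.
Total = (2+95-1)·t_tx + 2·t_prop = 96·7.69231 + 2·237.864 = 1214 μs.

1214 μs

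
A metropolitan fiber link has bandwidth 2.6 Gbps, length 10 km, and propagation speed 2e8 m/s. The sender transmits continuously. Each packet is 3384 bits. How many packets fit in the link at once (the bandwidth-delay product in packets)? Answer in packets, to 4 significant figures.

38.42 packets

Propagation delay = 10000 / 200000000 = 5e-05 s.
BDP = R × t_prop = 2600000000 × 5e-05 = 130000 bits.
In packets of 3384 bits: 38.42 packets.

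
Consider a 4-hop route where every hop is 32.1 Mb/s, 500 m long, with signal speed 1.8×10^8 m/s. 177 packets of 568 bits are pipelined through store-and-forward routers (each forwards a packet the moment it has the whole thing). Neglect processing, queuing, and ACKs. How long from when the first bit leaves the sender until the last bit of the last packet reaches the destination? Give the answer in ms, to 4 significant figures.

3.196 ms

Per-hop transmission t_tx = L/R = 568/32100000 = 0.0176947 ms.
Per-hop propagation t_prop = 500/180000000 = 0.00277778 ms.
Pipeline fill: first packet needs 4·t_tx to clear all hops; remaining 176 packets each add one t_tx.
Total = (4+177-1)·t_tx + 4·t_prop = 180·0.0176947 + 4·0.00277778 = 3.196 ms.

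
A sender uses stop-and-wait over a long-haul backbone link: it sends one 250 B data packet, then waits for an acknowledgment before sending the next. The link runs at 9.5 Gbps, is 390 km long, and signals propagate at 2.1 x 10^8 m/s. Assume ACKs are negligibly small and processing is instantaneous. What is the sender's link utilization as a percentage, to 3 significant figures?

0.00567 %

t_tx = L/R = 2000/9500000000 = 2.10526e-07 s.
t_prop = 390000/210000000 = 0.00185714 s; RTT = 0.00371429 s.
Cycle = t_tx + RTT = 0.0037145 s.
Utilization = t_tx / cycle = 2.10526e-07/0.0037145 = 0.00567 %.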